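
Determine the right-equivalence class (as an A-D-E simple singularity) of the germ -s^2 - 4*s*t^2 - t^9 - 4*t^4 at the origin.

A_{8}

The Hessian of f at 0 is [[-2, 0], [0, 0]] with rank 1, so corank 1. A Groebner basis of the Jacobian ideal J(f) in C{s,t} is {s^4, s/2 + t^2}; counting standard monomials gives mu = 8. Corank 1: A-series; mu = 8 gives A_8.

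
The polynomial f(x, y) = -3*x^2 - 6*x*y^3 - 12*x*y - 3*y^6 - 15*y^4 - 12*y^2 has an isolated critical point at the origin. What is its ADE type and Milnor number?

The Hessian of f at 0 has rank 1. Corank 1: A-series; mu = 3 gives A_3.

Type A_3, Milnor number mu = 3.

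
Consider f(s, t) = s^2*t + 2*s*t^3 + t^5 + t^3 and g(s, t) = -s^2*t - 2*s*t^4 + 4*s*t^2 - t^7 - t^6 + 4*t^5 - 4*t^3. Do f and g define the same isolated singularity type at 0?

No.

The Hessian of f at 0 is [[0, 0], [0, 0]] with rank 0, so corank 2. A Groebner basis of the Jacobian ideal J(f) in C{s,t} is {t^3, s^2 + 3*t^2, s*t}; counting standard monomials gives mu = 4. Corank 2; j^3 = t*(s^2 + t^2) splits into three distinct lines over C (the quadratic factor has nonzero discriminant), so D_4. The Hessian of g at 0 is [[0, 0], [0, 0]] with rank 0, so corank 2. A Groebner basis of the Jacobian ideal J(g) in C{s,t} is {s*t + t^4 - 2*t^2, s^3 - 2*s^2 + 8*s*t - 8*t^3 - 8*t^2, s^2*t - 2*s^2/3 + 8*s*t/3 - 4*t^3 - 8*t^2/3, -s^2/6 + s*t^2 + 2*s*t/3 - 2*t^3 - 2*t^2/3}; counting standard monomials gives mu = 7. Corank 2; j^3 = -t*(s - 2*t)^2 has shape L^2 M (L != M), so D-series; mu = 7 gives D_7. f is D_4 but g is D_7, hence not right-equivalent.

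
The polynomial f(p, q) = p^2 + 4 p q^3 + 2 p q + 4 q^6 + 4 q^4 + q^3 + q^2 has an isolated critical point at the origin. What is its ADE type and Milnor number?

The Hessian of f at 0 has rank 1. Corank 1: A-series; mu = 2 gives A_2.

Type A_{2}, Milnor number mu = 2.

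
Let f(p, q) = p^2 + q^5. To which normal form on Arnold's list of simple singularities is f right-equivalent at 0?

A4

The Hessian of f at 0 is [[2, 0], [0, 0]] with rank 1, so corank 1. A Groebner basis of the Jacobian ideal J(f) in C{p,q} is {q^4, p}; counting standard monomials gives mu = 4. Corank 1: A-series; mu = 4 gives A_4.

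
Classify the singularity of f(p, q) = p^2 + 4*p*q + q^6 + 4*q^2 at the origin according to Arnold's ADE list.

The Hessian of f at 0 has rank 1. Corank 1: A-series; mu = 5 gives A_5.

A5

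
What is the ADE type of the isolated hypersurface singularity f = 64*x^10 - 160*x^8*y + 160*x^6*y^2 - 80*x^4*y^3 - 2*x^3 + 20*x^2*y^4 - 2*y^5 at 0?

The Hessian of f at 0 is [[0, 0], [0, 0]] with rank 0, so corank 2. A Groebner basis of the Jacobian ideal J(f) in C{x,y} is {y^4, x^2}; counting standard monomials gives mu = 8. Corank 2; j^3 = -2*x^3 is a perfect cube, so E-series; the 5-jet and mu = 8 give E_8.

E8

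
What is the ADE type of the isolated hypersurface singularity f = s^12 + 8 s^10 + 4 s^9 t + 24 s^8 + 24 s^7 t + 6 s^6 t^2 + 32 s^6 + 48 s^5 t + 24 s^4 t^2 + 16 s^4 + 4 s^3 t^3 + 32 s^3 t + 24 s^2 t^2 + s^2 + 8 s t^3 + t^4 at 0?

The Hessian of f at 0 is [[2, 0], [0, 0]] with rank 1, so corank 1. A Groebner basis of the Jacobian ideal J(f) in C{s,t} is {t^3, s}; counting standard monomials gives mu = 3. Corank 1: A-series; mu = 3 gives A_3.

A_{3}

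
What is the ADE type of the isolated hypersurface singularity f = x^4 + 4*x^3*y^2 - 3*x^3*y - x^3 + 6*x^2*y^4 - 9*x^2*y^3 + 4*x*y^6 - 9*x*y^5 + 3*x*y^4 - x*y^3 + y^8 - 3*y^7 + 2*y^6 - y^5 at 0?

E_7

The Hessian of f at 0 has rank 0. Corank 2; j^3 = -x^3 is a perfect cube, so E-series; the 4-jet and mu = 7 give E_7.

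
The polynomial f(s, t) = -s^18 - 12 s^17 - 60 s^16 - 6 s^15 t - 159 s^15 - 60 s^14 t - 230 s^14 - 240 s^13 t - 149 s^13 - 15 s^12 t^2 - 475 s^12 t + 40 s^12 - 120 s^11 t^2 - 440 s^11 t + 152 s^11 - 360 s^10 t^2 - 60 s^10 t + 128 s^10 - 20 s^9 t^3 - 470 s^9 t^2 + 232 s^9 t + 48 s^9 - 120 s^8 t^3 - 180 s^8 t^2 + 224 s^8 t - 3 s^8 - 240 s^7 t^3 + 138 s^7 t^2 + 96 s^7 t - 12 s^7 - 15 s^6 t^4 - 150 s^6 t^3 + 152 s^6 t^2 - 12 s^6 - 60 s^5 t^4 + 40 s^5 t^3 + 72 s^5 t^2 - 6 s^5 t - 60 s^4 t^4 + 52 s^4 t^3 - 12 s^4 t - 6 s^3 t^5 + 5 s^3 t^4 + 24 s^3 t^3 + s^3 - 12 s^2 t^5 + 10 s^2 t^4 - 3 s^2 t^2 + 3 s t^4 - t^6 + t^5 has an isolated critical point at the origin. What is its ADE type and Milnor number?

Type E8, Milnor number mu = 8.

The Hessian of f at 0 is [[0, 0], [0, 0]] with rank 0, so corank 2. A Groebner basis of the Jacobian ideal J(f) in C{s,t} is {t^4, s^3, -s^2/2 + s*t^2}; counting standard monomials gives mu = 8. Corank 2; j^3 = s^3 is a perfect cube, so E-series; the 5-jet and mu = 8 give E_8.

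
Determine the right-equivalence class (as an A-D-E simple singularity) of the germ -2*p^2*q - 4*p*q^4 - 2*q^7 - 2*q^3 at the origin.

D_4

The Hessian of f at 0 has rank 0. Corank 2; j^3 = -2*q*(p^2 + q^2) splits into three distinct lines over C (the quadratic factor has nonzero discriminant), so D_4.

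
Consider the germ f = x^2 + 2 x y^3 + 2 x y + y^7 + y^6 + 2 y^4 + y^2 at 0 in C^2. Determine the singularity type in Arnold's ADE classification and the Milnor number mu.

Type A6, Milnor number mu = 6.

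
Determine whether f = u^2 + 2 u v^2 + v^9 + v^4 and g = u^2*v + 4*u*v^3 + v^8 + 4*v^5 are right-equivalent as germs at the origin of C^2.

The Hessian of f at 0 has rank 1. Corank 1: A-series; mu = 8 gives A_8. The Hessian of g at 0 has rank 0. Corank 2; j^3 = u^2*v has shape L^2 M (L != M), so D-series; mu = 9 gives D_9. f is A_8 but g is D_9, hence not right-equivalent.

No.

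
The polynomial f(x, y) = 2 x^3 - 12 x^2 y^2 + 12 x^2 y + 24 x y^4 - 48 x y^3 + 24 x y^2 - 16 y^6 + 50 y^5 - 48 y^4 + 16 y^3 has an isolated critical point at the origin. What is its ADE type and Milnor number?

The Hessian of f at 0 has rank 0. Corank 2; j^3 = 2*(x + 2*y)^3 is a perfect cube, so E-series; the 5-jet and mu = 8 give E_8.

Type E8, Milnor number mu = 8.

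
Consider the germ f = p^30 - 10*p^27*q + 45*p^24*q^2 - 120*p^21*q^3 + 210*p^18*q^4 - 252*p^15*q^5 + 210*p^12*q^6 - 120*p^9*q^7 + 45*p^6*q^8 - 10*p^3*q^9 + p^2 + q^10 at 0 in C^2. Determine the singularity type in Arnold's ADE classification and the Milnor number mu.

Type A_9, Milnor number mu = 9.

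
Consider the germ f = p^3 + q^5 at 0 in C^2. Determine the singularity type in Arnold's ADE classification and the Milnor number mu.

Type E8, Milnor number mu = 8.

The Hessian of f at 0 has rank 0. Corank 2; j^3 = p^3 is a perfect cube, so E-series; the 5-jet and mu = 8 give E_8.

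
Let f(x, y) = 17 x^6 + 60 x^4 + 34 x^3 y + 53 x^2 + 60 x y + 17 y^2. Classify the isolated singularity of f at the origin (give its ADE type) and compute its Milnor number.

Type A1, Milnor number mu = 1.

The Hessian of f at 0 is [[106, 60], [60, 34]] with rank 2, so corank 0. A Groebner basis of the Jacobian ideal J(f) in C{x,y} is {x, y}; counting standard monomials gives mu = 1. Corank 0: nondegenerate Morse point, so A_1.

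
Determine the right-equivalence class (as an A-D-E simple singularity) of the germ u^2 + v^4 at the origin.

The Hessian of f at 0 has rank 1. Corank 1: A-series; mu = 3 gives A_3.

A3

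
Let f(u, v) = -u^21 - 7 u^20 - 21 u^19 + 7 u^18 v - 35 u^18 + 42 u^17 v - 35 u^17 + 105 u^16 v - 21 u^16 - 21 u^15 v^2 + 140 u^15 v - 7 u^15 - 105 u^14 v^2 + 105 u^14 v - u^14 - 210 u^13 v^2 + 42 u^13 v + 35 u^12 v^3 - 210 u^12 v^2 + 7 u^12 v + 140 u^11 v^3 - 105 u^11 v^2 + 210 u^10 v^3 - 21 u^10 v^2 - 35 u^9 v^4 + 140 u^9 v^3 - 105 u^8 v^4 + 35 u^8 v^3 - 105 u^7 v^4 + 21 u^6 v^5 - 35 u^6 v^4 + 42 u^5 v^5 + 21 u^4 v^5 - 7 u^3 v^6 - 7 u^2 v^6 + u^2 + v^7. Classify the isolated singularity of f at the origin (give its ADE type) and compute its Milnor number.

The Hessian of f at 0 is [[2, 0], [0, 0]] with rank 1, so corank 1. A Groebner basis of the Jacobian ideal J(f) in C{u,v} is {v^6, u}; counting standard monomials gives mu = 6. Corank 1: A-series; mu = 6 gives A_6.

Type A_{6}, Milnor number mu = 6.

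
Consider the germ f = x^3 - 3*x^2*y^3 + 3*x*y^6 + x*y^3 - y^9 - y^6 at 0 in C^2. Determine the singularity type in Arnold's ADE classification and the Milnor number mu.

The Hessian of f at 0 is [[0, 0], [0, 0]] with rank 0, so corank 2. A Groebner basis of the Jacobian ideal J(f) in C{x,y} is {x^3, x*y^2, 3*x^2 + y^3}; counting standard monomials gives mu = 7. Corank 2; j^3 = x^3 is a perfect cube, so E-series; the 4-jet and mu = 7 give E_7.

Type E7, Milnor number mu = 7.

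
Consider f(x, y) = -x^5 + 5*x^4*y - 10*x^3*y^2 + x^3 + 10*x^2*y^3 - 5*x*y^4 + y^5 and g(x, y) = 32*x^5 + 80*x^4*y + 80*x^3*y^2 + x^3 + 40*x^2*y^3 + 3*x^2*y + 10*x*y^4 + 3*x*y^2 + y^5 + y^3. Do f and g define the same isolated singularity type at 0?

Yes.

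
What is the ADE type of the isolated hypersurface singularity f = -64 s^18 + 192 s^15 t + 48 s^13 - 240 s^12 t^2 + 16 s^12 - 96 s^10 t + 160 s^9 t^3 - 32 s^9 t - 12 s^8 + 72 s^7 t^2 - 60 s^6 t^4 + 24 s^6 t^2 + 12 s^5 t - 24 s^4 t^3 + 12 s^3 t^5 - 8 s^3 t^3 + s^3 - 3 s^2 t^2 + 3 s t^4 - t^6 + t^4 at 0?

E_6

The Hessian of f at 0 has rank 0. Corank 2; j^3 = s^3 is a perfect cube, so E-series; the 4-jet and mu = 6 give E_6.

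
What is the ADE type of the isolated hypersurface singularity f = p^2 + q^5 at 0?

The Hessian of f at 0 is [[2, 0], [0, 0]] with rank 1, so corank 1. A Groebner basis of the Jacobian ideal J(f) in C{p,q} is {q^4, p}; counting standard monomials gives mu = 4. Corank 1: A-series; mu = 4 gives A_4.

A4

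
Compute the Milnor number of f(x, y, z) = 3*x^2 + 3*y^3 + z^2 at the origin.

2

The Hessian of f at 0 has rank 2. Corank 1: A-series; mu = 2 gives A_2.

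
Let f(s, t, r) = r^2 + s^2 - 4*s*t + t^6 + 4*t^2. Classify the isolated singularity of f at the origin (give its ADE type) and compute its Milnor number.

Type A_5, Milnor number mu = 5.

The Hessian of f at 0 has rank 2. Corank 1: A-series; mu = 5 gives A_5.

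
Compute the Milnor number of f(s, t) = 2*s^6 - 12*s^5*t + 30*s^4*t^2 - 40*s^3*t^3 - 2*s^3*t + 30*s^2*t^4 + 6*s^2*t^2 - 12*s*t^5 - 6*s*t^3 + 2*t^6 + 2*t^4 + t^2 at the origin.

5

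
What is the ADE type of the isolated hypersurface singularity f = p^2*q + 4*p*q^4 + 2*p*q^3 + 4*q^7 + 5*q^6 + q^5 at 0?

D_7

The Hessian of f at 0 has rank 0. Corank 2; j^3 = p^2*q has shape L^2 M (L != M), so D-series; mu = 7 gives D_7.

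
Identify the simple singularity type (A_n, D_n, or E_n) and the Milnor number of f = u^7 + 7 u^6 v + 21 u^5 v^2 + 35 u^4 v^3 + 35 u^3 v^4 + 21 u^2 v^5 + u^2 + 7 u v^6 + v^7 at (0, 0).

The Hessian of f at 0 is [[2, 0], [0, 0]] with rank 1, so corank 1. A Groebner basis of the Jacobian ideal J(f) in C{u,v} is {v^6, u}; counting standard monomials gives mu = 6. Corank 1: A-series; mu = 6 gives A_6.

Type A_{6}, Milnor number mu = 6.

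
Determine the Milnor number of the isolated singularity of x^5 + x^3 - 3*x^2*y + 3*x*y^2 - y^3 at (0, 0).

8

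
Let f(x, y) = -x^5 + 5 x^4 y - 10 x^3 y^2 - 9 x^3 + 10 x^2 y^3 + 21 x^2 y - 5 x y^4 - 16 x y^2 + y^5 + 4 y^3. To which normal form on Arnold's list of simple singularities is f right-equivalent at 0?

The Hessian of f at 0 has rank 0. Corank 2; j^3 = -(x - y)*(3*x - 2*y)^2 has shape L^2 M (L != M), so D-series; mu = 6 gives D_6.

D6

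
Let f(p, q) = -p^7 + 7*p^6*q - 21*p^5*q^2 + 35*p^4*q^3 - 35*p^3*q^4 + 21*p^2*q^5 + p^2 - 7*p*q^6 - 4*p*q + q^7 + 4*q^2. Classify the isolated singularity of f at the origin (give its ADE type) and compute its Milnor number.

Type A_{6}, Milnor number mu = 6.

The Hessian of f at 0 is [[2, -4], [-4, 8]] with rank 1, so corank 1. A Groebner basis of the Jacobian ideal J(f) in C{p,q} is {q^6, p - 2*q}; counting standard monomials gives mu = 6. Corank 1: A-series; mu = 6 gives A_6.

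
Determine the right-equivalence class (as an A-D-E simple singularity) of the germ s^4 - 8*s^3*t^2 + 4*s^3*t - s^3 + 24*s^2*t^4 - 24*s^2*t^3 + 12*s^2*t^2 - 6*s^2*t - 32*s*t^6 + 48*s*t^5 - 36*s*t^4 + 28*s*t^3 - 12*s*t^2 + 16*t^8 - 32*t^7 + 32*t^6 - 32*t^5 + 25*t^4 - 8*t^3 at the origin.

The Hessian of f at 0 has rank 0. Corank 2; j^3 = -(s + 2*t)^3 is a perfect cube, so E-series; the 4-jet and mu = 6 give E_6.

E_6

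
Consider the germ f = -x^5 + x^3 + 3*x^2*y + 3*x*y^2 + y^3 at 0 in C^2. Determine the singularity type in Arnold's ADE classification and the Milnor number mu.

The Hessian of f at 0 has rank 0. Corank 2; j^3 = (x + y)^3 is a perfect cube, so E-series; the 5-jet and mu = 8 give E_8.

Type E_{8}, Milnor number mu = 8.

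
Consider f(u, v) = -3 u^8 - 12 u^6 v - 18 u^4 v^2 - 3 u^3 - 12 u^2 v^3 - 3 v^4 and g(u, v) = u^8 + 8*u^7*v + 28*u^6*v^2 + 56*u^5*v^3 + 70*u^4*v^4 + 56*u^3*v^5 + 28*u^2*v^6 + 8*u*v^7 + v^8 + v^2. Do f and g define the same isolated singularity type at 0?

No.

The Hessian of f at 0 has rank 0. Corank 2; j^3 = -3*u^3 is a perfect cube, so E-series; the 4-jet and mu = 6 give E_6. The Hessian of g at 0 has rank 1. Corank 1: A-series; mu = 7 gives A_7. f is E_6 but g is A_7, hence not right-equivalent.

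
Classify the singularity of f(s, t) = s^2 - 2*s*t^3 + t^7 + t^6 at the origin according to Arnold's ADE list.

A6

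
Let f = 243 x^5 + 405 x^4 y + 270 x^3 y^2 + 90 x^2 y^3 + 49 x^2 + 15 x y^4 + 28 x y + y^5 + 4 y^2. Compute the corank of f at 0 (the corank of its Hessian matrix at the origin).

1

Hessian at 0 has rank 1.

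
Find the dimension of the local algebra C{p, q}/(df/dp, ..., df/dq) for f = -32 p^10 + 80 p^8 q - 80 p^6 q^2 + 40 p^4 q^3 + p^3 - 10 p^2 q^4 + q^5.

The Hessian of f at 0 is [[0, 0], [0, 0]] with rank 0, so corank 2. A Groebner basis of the Jacobian ideal J(f) in C{p,q} is {q^4, p^2}; counting standard monomials gives mu = 8. Corank 2; j^3 = p^3 is a perfect cube, so E-series; the 5-jet and mu = 8 give E_8.

8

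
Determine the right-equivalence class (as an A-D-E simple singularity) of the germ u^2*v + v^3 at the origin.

The Hessian of f at 0 is [[0, 0], [0, 0]] with rank 0, so corank 2. A Groebner basis of the Jacobian ideal J(f) in C{u,v} is {v^3, u^2 + 3*v^2, u*v}; counting standard monomials gives mu = 4. Corank 2; j^3 = v*(u^2 + v^2) splits into three distinct lines over C (the quadratic factor has nonzero discriminant), so D_4.

D4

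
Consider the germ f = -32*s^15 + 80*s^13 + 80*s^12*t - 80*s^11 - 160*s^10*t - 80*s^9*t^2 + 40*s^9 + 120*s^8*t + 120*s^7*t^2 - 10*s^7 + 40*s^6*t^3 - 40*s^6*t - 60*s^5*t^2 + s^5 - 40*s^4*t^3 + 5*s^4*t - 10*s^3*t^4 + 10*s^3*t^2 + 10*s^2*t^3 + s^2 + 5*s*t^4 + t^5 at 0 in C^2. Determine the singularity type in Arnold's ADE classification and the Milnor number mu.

Type A_{4}, Milnor number mu = 4.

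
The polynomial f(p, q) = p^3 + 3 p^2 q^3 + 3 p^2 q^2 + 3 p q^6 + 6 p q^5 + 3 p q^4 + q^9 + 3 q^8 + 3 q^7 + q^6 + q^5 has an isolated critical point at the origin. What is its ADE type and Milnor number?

The Hessian of f at 0 has rank 0. Corank 2; j^3 = p^3 is a perfect cube, so E-series; the 5-jet and mu = 8 give E_8.

Type E8, Milnor number mu = 8.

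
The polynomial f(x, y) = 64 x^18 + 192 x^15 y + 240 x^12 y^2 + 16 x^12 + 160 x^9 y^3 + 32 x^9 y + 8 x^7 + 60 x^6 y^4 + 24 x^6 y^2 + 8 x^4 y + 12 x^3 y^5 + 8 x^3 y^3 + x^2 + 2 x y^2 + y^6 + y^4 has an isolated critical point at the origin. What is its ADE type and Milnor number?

The Hessian of f at 0 has rank 1. Corank 1: A-series; mu = 5 gives A_5.

Type A5, Milnor number mu = 5.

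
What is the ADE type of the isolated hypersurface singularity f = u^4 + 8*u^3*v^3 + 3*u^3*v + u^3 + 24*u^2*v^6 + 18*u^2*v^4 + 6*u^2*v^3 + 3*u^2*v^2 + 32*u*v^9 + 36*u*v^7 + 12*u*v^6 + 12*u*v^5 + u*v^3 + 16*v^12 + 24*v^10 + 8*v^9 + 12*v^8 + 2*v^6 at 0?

E7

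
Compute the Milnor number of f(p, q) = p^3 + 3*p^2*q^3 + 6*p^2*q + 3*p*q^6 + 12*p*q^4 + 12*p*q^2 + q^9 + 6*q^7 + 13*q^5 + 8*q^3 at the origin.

8

The Hessian of f at 0 is [[0, 0], [0, 0]] with rank 0, so corank 2. A Groebner basis of the Jacobian ideal J(f) in C{p,q} is {p^2/2 + p*q^3 + 2*p*q + 2*q^2, q^4, p^3 - 12*p*q^2 - 16*q^3, p^2*q + 4*p*q^2 + 4*q^3}; counting standard monomials gives mu = 8. Corank 2; j^3 = (p + 2*q)^3 is a perfect cube, so E-series; the 5-jet and mu = 8 give E_8.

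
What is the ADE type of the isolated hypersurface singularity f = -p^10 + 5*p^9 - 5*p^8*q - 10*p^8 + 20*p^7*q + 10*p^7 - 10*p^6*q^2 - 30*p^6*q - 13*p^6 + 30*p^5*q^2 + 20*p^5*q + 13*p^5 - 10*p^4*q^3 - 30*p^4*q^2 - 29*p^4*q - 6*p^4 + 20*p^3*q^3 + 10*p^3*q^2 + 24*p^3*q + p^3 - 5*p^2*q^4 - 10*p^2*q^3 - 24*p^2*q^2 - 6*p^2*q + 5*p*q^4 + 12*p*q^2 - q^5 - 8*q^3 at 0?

E_8

The Hessian of f at 0 has rank 0. Corank 2; j^3 = (p - 2*q)^3 is a perfect cube, so E-series; the 5-jet and mu = 8 give E_8.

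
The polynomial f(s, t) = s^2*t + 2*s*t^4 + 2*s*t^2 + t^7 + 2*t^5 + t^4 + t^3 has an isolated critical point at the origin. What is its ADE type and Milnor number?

The Hessian of f at 0 is [[0, 0], [0, 0]] with rank 0, so corank 2. A Groebner basis of the Jacobian ideal J(f) in C{s,t} is {s^3 - s^2/4 + t^2/4, s^2/4 + t^3 - t^2/4, s*t + t^2}; counting standard monomials gives mu = 5. Corank 2; j^3 = t*(s + t)^2 has shape L^2 M (L != M), so D-series; mu = 5 gives D_5.

Type D_{5}, Milnor number mu = 5.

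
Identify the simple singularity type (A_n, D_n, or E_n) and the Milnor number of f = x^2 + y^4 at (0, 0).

The Hessian of f at 0 has rank 1. Corank 1: A-series; mu = 3 gives A_3.

Type A3, Milnor number mu = 3.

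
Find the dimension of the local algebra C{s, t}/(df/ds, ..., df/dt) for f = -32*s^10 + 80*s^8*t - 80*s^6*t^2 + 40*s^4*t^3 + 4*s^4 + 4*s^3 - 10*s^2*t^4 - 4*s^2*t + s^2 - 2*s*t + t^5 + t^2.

The Hessian of f at 0 is [[2, -2], [-2, 2]] with rank 1, so corank 1. A Groebner basis of the Jacobian ideal J(f) in C{s,t} is {-s/8 + t^3 - t^2/4 + t/8, s^2 + s/2 - t/2, s*t + s/4 - t^2/2 - t/4}; counting standard monomials gives mu = 4. Corank 1: A-series; mu = 4 gives A_4.

4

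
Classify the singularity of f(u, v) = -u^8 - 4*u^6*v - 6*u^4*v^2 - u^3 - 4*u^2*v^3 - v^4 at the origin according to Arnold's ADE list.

E_{6}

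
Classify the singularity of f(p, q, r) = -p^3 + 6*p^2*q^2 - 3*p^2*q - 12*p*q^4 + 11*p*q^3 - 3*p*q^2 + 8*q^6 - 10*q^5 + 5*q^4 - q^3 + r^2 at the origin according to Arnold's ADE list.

E_7

The Hessian of f at 0 is [[0, 0, 0], [0, 0, 0], [0, 0, 2]] with rank 1, so corank 2. A Groebner basis of the Jacobian ideal J(f) in C{p,q,r} is {-p^2/4 - p*q/2 + q^4 - q^3/12 - q^2/4, p^3 - 7*p^2/4 - 7*p*q/2 + 5*q^3/12 - 7*q^2/4, p^2*q + 13*p^2/12 + 13*p*q/6 - 23*q^3/36 + 13*q^2/12, -p^2/2 + p*q^2 - p*q + 5*q^3/6 - q^2/2, r}; counting standard monomials gives mu = 7. Corank 2; j^3 = -(p + q)^3 is a perfect cube, so E-series; the 4-jet and mu = 7 give E_7.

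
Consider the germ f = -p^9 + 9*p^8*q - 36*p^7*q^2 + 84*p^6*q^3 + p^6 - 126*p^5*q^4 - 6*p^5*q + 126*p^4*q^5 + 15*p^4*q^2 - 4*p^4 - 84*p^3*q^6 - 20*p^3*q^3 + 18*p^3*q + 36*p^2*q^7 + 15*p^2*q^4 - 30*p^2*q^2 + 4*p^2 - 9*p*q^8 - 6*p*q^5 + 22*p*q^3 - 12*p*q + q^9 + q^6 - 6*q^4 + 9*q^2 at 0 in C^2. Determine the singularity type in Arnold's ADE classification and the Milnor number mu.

Type A_8, Milnor number mu = 8.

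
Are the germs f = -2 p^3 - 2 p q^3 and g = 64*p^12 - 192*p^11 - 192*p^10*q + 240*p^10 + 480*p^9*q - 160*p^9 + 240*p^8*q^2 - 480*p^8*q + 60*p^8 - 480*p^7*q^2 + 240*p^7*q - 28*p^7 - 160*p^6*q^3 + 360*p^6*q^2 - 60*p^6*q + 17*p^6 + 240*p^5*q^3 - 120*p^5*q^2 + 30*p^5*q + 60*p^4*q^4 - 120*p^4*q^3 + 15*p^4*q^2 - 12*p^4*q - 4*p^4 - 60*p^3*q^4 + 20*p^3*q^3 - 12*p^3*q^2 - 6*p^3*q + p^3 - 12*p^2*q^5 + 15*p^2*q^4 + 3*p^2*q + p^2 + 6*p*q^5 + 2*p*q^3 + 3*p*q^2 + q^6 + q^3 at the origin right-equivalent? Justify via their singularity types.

The Hessian of f at 0 is [[0, 0], [0, 0]] with rank 0, so corank 2. A Groebner basis of the Jacobian ideal J(f) in C{p,q} is {p^3, p*q^2, 3*p^2 + q^3}; counting standard monomials gives mu = 7. Corank 2; j^3 = -2*p^3 is a perfect cube, so E-series; the 4-jet and mu = 7 give E_7. The Hessian of g at 0 is [[2, 0], [0, 0]] with rank 1, so corank 1. A Groebner basis of the Jacobian ideal J(g) in C{p,q} is {q^2, p}; counting standard monomials gives mu = 2. Corank 1: A-series; mu = 2 gives A_2. f is E_7 but g is A_2, hence not right-equivalent.

No.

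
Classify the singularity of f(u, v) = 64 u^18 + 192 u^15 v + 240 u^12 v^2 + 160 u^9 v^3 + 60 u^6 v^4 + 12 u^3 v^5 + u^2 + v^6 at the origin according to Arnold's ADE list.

A_{5}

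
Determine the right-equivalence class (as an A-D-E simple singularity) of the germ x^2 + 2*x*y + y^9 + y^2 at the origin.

A8

The Hessian of f at 0 has rank 1. Corank 1: A-series; mu = 8 gives A_8.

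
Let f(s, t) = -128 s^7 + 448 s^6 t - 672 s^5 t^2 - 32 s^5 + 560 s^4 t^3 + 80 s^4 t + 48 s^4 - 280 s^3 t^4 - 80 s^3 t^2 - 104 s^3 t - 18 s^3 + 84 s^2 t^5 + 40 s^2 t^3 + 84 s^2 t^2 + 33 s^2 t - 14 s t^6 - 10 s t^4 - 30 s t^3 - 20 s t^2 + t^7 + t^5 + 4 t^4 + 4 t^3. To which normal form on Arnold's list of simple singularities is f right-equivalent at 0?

D_{8}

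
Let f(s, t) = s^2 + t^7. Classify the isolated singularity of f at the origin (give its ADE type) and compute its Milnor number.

The Hessian of f at 0 is [[2, 0], [0, 0]] with rank 1, so corank 1. A Groebner basis of the Jacobian ideal J(f) in C{s,t} is {t^6, s}; counting standard monomials gives mu = 6. Corank 1: A-series; mu = 6 gives A_6.

Type A6, Milnor number mu = 6.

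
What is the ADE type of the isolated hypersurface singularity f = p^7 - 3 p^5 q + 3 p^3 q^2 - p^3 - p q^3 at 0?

E7

The Hessian of f at 0 has rank 0. Corank 2; j^3 = -p^3 is a perfect cube, so E-series; the 4-jet and mu = 7 give E_7.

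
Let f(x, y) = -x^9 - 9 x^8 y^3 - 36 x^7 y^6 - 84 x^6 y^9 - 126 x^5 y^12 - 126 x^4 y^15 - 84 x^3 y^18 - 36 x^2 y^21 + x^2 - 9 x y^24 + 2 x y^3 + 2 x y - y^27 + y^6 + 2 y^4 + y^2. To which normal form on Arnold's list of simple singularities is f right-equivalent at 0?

A_{8}

The Hessian of f at 0 is [[2, 2], [2, 2]] with rank 1, so corank 1. A Groebner basis of the Jacobian ideal J(f) in C{x,y} is {x^2*y^2 - 2*x^2 - 3*x*y - y^2, x^3 + 3*x^2*y + 3*x*y^2 - x - y, x + y^3 + y}; counting standard monomials gives mu = 8. Corank 1: A-series; mu = 8 gives A_8.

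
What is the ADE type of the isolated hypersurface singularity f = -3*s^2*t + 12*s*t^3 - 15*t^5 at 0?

D_{6}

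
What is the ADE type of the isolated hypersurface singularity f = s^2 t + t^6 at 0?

D_7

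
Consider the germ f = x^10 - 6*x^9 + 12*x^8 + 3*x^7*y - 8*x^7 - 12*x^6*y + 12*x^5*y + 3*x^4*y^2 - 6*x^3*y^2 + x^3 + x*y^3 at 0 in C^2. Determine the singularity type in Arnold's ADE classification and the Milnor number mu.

Type E_{7}, Milnor number mu = 7.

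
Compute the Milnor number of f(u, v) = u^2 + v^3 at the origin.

2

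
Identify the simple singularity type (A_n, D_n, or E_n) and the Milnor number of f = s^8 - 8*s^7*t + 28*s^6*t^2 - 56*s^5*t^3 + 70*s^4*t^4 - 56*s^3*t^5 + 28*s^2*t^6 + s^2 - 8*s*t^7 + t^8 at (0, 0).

Type A_{7}, Milnor number mu = 7.

The Hessian of f at 0 has rank 1. Corank 1: A-series; mu = 7 gives A_7.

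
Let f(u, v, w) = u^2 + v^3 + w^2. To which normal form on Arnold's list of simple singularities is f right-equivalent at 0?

A_2

The Hessian of f at 0 has rank 2. Corank 1: A-series; mu = 2 gives A_2.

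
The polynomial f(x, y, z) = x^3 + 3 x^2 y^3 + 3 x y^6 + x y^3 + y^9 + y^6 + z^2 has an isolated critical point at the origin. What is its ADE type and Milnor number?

The Hessian of f at 0 has rank 1. Corank 2; j^3 = x^3 is a perfect cube, so E-series; the 4-jet and mu = 7 give E_7.

Type E_{7}, Milnor number mu = 7.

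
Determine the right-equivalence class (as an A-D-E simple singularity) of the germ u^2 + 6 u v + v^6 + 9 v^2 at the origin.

The Hessian of f at 0 has rank 1. Corank 1: A-series; mu = 5 gives A_5.

A5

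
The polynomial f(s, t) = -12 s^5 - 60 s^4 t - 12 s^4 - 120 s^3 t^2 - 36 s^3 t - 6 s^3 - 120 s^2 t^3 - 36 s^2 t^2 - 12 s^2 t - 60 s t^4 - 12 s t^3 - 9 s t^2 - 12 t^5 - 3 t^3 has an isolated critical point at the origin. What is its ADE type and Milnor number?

The Hessian of f at 0 is [[0, 0], [0, 0]] with rank 0, so corank 2. A Groebner basis of the Jacobian ideal J(f) in C{s,t} is {t^3, s^2 - 3*t^2/2, s*t + 3*t^2/2}; counting standard monomials gives mu = 4. Corank 2; j^3 = -3*(s + t)*(2*s^2 + 2*s*t + t^2) splits into three distinct lines over C (the quadratic factor has nonzero discriminant), so D_4.

Type D_{4}, Milnor number mu = 4.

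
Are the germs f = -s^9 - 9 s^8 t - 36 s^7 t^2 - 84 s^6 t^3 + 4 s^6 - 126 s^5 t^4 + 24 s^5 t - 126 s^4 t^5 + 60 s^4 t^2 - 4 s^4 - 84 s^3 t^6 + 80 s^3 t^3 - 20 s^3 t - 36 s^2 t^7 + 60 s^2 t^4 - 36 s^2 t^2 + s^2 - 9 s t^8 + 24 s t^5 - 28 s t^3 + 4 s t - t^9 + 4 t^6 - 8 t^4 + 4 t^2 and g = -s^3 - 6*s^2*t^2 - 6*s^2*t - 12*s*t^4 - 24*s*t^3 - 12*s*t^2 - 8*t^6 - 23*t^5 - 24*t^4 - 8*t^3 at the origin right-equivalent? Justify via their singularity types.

No.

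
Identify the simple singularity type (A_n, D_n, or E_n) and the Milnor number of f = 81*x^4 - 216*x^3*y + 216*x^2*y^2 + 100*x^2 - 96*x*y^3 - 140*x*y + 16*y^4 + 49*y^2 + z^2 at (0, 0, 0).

The Hessian of f at 0 is [[200, -140, 0], [-140, 98, 0], [0, 0, 2]] with rank 2, so corank 1. A Groebner basis of the Jacobian ideal J(f) in C{x,y,z} is {y^3, x - 7*y/10, z}; counting standard monomials gives mu = 3. Corank 1: A-series; mu = 3 gives A_3.

Type A_3, Milnor number mu = 3.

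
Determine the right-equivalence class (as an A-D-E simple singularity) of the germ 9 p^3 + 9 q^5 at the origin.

E_{8}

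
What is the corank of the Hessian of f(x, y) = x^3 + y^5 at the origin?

2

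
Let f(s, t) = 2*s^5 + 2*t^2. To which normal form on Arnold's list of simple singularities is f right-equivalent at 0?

A4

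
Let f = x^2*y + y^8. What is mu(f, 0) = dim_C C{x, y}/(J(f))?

9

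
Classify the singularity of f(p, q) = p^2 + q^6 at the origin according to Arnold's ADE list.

The Hessian of f at 0 has rank 1. Corank 1: A-series; mu = 5 gives A_5.

A5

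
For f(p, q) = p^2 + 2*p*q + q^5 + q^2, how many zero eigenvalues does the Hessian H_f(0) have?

1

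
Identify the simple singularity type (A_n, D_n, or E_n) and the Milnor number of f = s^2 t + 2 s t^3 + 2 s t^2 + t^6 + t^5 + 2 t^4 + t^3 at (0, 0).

Type D7, Milnor number mu = 7.

The Hessian of f at 0 is [[0, 0], [0, 0]] with rank 0, so corank 2. A Groebner basis of the Jacobian ideal J(f) in C{s,t} is {s^3 - s^2/2 - 7*s*t^2/2 + 3*s*t/2 + 2*t^2, s^2*t + s^2/6 + 13*s*t^2/6 - 5*s*t/6 - t^2, s*t + t^3 + t^2}; counting standard monomials gives mu = 7. Corank 2; j^3 = t*(s + t)^2 has shape L^2 M (L != M), so D-series; mu = 7 gives D_7.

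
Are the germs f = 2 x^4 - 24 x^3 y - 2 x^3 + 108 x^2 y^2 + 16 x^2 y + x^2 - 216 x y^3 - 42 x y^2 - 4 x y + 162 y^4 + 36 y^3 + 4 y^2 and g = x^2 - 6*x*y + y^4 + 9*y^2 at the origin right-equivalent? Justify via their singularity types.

The Hessian of f at 0 has rank 1. Corank 1: A-series; mu = 3 gives A_3. The Hessian of g at 0 has rank 1. Corank 1: A-series; mu = 3 gives A_3. Both have type A_3, hence right-equivalent.

Yes.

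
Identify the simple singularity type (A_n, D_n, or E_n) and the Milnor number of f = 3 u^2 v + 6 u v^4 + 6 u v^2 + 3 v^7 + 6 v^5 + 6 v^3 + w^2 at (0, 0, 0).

Type D_4, Milnor number mu = 4.

The Hessian of f at 0 has rank 1. Corank 2; j^3 = 3*v*(u^2 + 2*u*v + 2*v^2) splits into three distinct lines over C (the quadratic factor has nonzero discriminant), so D_4.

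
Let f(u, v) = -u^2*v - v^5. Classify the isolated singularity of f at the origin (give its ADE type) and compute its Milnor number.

Type D_6, Milnor number mu = 6.

The Hessian of f at 0 has rank 0. Corank 2; j^3 = -u^2*v has shape L^2 M (L != M), so D-series; mu = 6 gives D_6.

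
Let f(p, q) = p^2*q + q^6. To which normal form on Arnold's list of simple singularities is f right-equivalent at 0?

D_{7}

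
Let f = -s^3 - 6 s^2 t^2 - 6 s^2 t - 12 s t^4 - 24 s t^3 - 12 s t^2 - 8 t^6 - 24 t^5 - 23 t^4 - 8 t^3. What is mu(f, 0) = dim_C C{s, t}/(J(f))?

The Hessian of f at 0 is [[0, 0], [0, 0]] with rank 0, so corank 2. A Groebner basis of the Jacobian ideal J(f) in C{s,t} is {s^3 + 3*s^2 + 12*s*t + 12*t^2, s^2*t - s^2 - 4*s*t - 4*t^2, s^2/4 + s*t^2 + s*t + t^2, t^3}; counting standard monomials gives mu = 6. Corank 2; j^3 = -(s + 2*t)^3 is a perfect cube, so E-series; the 4-jet and mu = 6 give E_6.

6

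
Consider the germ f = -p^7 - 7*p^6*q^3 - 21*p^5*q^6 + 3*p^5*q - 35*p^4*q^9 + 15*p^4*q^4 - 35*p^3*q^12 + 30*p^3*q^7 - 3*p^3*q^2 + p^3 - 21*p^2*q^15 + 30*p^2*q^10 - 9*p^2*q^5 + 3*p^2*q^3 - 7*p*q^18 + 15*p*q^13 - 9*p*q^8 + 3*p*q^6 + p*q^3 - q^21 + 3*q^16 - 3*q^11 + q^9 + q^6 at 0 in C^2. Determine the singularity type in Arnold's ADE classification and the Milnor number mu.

Type E_7, Milnor number mu = 7.

The Hessian of f at 0 has rank 0. Corank 2; j^3 = p^3 is a perfect cube, so E-series; the 4-jet and mu = 7 give E_7.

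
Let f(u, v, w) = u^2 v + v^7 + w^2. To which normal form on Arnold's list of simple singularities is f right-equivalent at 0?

D_8

The Hessian of f at 0 is [[0, 0, 0], [0, 0, 0], [0, 0, 2]] with rank 1, so corank 2. A Groebner basis of the Jacobian ideal J(f) in C{u,v,w} is {u^2/7 + v^6, u^3, u*v, w}; counting standard monomials gives mu = 8. Corank 2; j^3 = u^2*v has shape L^2 M (L != M), so D-series; mu = 8 gives D_8.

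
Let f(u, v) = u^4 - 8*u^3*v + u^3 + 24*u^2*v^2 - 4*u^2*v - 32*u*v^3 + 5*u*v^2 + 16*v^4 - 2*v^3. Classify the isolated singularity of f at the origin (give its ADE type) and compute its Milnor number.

Type D_{5}, Milnor number mu = 5.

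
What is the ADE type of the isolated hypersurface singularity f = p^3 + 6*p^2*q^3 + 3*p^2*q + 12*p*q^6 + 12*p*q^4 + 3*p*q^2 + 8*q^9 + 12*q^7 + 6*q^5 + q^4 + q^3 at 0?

The Hessian of f at 0 has rank 0. Corank 2; j^3 = (p + q)^3 is a perfect cube, so E-series; the 4-jet and mu = 6 give E_6.

E_{6}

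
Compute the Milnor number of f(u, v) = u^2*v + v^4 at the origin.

The Hessian of f at 0 is [[0, 0], [0, 0]] with rank 0, so corank 2. A Groebner basis of the Jacobian ideal J(f) in C{u,v} is {u^3, u^2/4 + v^3, u*v}; counting standard monomials gives mu = 5. Corank 2; j^3 = u^2*v has shape L^2 M (L != M), so D-series; mu = 5 gives D_5.

5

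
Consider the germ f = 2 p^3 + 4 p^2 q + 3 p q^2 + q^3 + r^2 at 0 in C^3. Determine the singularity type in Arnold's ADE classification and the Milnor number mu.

Type D_4, Milnor number mu = 4.

The Hessian of f at 0 has rank 1. Corank 2; j^3 = (p + q)*(2*p^2 + 2*p*q + q^2) splits into three distinct lines over C (the quadratic factor has nonzero discriminant), so D_4.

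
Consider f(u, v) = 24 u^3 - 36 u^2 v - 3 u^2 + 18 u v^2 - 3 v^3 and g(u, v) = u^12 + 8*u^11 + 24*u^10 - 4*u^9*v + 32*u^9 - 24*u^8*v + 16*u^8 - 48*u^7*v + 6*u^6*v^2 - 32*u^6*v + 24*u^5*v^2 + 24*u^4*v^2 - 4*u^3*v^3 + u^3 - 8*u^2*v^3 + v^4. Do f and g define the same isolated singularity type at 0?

No.

The Hessian of f at 0 is [[-6, 0], [0, 0]] with rank 1, so corank 1. A Groebner basis of the Jacobian ideal J(f) in C{u,v} is {v^2, u}; counting standard monomials gives mu = 2. Corank 1: A-series; mu = 2 gives A_2. The Hessian of g at 0 is [[0, 0], [0, 0]] with rank 0, so corank 2. A Groebner basis of the Jacobian ideal J(g) in C{u,v} is {v^3, u^2}; counting standard monomials gives mu = 6. Corank 2; j^3 = u^3 is a perfect cube, so E-series; the 4-jet and mu = 6 give E_6. f is A_2 but g is E_6, hence not right-equivalent.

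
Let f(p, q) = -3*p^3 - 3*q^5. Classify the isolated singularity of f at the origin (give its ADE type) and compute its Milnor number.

Type E_{8}, Milnor number mu = 8.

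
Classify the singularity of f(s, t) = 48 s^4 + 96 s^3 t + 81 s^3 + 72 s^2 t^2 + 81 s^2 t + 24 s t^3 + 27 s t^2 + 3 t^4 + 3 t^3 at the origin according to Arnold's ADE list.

E_{6}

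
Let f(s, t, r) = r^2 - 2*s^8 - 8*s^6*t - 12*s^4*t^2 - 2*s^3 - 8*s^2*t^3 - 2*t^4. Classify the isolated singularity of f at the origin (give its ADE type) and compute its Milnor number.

Type E6, Milnor number mu = 6.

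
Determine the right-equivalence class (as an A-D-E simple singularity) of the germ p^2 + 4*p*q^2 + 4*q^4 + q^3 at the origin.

The Hessian of f at 0 has rank 1. Corank 1: A-series; mu = 2 gives A_2.

A_2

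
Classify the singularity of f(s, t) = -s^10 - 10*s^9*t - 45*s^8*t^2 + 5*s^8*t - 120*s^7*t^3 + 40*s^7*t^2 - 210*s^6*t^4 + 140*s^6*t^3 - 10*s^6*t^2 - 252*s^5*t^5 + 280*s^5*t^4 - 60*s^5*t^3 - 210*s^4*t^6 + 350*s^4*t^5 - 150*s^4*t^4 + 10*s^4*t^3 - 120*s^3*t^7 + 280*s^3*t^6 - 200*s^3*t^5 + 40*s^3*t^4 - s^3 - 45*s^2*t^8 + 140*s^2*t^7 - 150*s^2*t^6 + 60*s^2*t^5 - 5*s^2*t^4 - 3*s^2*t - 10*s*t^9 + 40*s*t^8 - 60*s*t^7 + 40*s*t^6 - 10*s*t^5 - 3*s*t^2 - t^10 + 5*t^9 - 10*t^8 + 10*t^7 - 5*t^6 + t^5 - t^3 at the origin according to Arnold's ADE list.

E_{8}

The Hessian of f at 0 has rank 0. Corank 2; j^3 = -(s + t)^3 is a perfect cube, so E-series; the 5-jet and mu = 8 give E_8.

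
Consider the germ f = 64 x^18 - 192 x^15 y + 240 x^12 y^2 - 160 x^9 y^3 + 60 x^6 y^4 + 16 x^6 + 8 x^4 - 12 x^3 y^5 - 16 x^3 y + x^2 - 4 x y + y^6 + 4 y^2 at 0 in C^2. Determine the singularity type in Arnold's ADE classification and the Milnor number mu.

Type A_5, Milnor number mu = 5.

The Hessian of f at 0 has rank 1. Corank 1: A-series; mu = 5 gives A_5.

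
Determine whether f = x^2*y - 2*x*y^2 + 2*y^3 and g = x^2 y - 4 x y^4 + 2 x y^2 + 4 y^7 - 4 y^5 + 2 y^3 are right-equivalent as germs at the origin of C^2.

Yes.

The Hessian of f at 0 is [[0, 0], [0, 0]] with rank 0, so corank 2. A Groebner basis of the Jacobian ideal J(f) in C{x,y} is {y^3, x^2 + 2*y^2, x*y - y^2}; counting standard monomials gives mu = 4. Corank 2; j^3 = y*(x^2 - 2*x*y + 2*y^2) splits into three distinct lines over C (the quadratic factor has nonzero discriminant), so D_4. The Hessian of g at 0 is [[0, 0], [0, 0]] with rank 0, so corank 2. A Groebner basis of the Jacobian ideal J(g) in C{x,y} is {y^3, x^2 + 2*y^2, x*y + y^2}; counting standard monomials gives mu = 4. Corank 2; j^3 = y*(x^2 + 2*x*y + 2*y^2) splits into three distinct lines over C (the quadratic factor has nonzero discriminant), so D_4. Both have type D_4, hence right-equivalent.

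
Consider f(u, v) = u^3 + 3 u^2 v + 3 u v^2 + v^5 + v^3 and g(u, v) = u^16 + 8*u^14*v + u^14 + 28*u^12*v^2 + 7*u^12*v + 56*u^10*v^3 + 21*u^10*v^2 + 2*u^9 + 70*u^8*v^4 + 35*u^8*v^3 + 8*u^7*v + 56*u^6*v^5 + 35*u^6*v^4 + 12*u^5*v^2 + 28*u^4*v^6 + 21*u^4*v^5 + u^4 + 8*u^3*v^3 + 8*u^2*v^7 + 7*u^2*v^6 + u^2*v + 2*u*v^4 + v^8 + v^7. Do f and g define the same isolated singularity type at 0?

The Hessian of f at 0 has rank 0. Corank 2; j^3 = (u + v)^3 is a perfect cube, so E-series; the 5-jet and mu = 8 give E_8. The Hessian of g at 0 has rank 0. Corank 2; j^3 = u^2*v has shape L^2 M (L != M), so D-series; mu = 9 gives D_9. f is E_8 but g is D_9, hence not right-equivalent.

No.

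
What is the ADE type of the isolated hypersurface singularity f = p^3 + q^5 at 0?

E8

The Hessian of f at 0 is [[0, 0], [0, 0]] with rank 0, so corank 2. A Groebner basis of the Jacobian ideal J(f) in C{p,q} is {q^4, p^2}; counting standard monomials gives mu = 8. Corank 2; j^3 = p^3 is a perfect cube, so E-series; the 5-jet and mu = 8 give E_8.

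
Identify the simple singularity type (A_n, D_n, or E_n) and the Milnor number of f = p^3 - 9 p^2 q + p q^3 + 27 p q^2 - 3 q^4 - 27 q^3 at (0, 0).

The Hessian of f at 0 is [[0, 0], [0, 0]] with rank 0, so corank 2. A Groebner basis of the Jacobian ideal J(f) in C{p,q} is {p^3 - 9*p^2*q - 162*p^2 + 972*p*q - 1458*q^2, 9*p^2 + p*q^2 - 54*p*q + 81*q^2, 3*p^2 - 18*p*q + q^3 + 27*q^2}; counting standard monomials gives mu = 7. Corank 2; j^3 = (p - 3*q)^3 is a perfect cube, so E-series; the 4-jet and mu = 7 give E_7.

Type E7, Milnor number mu = 7.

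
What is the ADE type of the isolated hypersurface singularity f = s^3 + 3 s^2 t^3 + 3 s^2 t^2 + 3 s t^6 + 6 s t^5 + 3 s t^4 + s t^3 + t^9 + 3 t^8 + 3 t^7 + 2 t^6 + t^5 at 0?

E7

The Hessian of f at 0 is [[0, 0], [0, 0]] with rank 0, so corank 2. A Groebner basis of the Jacobian ideal J(f) in C{s,t} is {-s^2 + t^4 - t^3/3, s^3, s^2*t + s^2/3 + t^3/9, s^2 + s*t^2 + t^3/3}; counting standard monomials gives mu = 7. Corank 2; j^3 = s^3 is a perfect cube, so E-series; the 4-jet and mu = 7 give E_7.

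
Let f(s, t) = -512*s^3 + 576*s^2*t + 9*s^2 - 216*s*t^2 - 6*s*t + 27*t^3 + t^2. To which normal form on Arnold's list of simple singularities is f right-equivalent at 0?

A2

The Hessian of f at 0 has rank 1. Corank 1: A-series; mu = 2 gives A_2.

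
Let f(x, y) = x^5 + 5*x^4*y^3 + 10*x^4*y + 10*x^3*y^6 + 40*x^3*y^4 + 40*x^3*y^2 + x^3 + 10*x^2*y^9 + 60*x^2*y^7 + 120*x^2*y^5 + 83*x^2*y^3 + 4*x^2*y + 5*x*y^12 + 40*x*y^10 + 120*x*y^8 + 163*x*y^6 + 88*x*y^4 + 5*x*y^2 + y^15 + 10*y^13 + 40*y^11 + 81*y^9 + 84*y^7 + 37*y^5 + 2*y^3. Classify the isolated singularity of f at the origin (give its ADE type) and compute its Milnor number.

Type D_{6}, Milnor number mu = 6.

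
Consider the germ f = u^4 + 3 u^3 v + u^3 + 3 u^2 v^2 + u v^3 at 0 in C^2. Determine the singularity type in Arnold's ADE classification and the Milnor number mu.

The Hessian of f at 0 has rank 0. Corank 2; j^3 = u^3 is a perfect cube, so E-series; the 4-jet and mu = 7 give E_7.

Type E7, Milnor number mu = 7.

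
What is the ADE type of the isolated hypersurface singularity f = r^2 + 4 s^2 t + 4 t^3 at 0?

D_4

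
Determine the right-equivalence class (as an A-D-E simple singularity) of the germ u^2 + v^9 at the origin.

A8

The Hessian of f at 0 has rank 1. Corank 1: A-series; mu = 8 gives A_8.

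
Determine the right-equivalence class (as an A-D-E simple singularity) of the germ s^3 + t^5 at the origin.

The Hessian of f at 0 is [[0, 0], [0, 0]] with rank 0, so corank 2. A Groebner basis of the Jacobian ideal J(f) in C{s,t} is {t^4, s^2}; counting standard monomials gives mu = 8. Corank 2; j^3 = s^3 is a perfect cube, so E-series; the 5-jet and mu = 8 give E_8.

E8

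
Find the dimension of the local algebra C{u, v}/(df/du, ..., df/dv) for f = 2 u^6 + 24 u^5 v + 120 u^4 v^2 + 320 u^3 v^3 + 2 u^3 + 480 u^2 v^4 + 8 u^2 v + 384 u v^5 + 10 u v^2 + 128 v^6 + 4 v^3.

The Hessian of f at 0 has rank 0. Corank 2; j^3 = 2*(u + v)^2*(u + 2*v) has shape L^2 M (L != M), so D-series; mu = 7 gives D_7.

7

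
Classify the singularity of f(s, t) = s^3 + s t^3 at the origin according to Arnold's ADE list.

E7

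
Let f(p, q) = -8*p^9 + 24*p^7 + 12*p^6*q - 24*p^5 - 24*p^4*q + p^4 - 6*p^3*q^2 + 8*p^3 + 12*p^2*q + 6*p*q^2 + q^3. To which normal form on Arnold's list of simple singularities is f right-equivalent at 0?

E_{6}

The Hessian of f at 0 has rank 0. Corank 2; j^3 = (2*p + q)^3 is a perfect cube, so E-series; the 4-jet and mu = 6 give E_6.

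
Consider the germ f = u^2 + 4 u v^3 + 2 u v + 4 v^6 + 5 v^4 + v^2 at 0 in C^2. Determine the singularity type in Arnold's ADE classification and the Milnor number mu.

Type A3, Milnor number mu = 3.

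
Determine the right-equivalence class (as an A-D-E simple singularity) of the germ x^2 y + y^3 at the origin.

D_4

The Hessian of f at 0 is [[0, 0], [0, 0]] with rank 0, so corank 2. A Groebner basis of the Jacobian ideal J(f) in C{x,y} is {y^3, x^2 + 3*y^2, x*y}; counting standard monomials gives mu = 4. Corank 2; j^3 = y*(x^2 + y^2) splits into three distinct lines over C (the quadratic factor has nonzero discriminant), so D_4.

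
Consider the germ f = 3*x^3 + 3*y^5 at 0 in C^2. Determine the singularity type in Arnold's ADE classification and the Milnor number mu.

Type E_{8}, Milnor number mu = 8.

The Hessian of f at 0 is [[0, 0], [0, 0]] with rank 0, so corank 2. A Groebner basis of the Jacobian ideal J(f) in C{x,y} is {y^4, x^2}; counting standard monomials gives mu = 8. Corank 2; j^3 = 3*x^3 is a perfect cube, so E-series; the 5-jet and mu = 8 give E_8.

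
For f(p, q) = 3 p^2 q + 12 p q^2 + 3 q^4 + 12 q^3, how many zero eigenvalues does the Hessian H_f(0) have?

2

Hessian at 0 has rank 0.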